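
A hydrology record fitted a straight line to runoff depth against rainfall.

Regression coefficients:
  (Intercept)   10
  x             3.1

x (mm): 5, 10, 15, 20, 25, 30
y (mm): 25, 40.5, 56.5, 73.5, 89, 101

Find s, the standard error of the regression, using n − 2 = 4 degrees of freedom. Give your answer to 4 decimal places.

s = 1.5000

x=5: ŷ = 10 + 3.1·5 = 25.5; e = 25 − 25.5 = -0.5
x=10: ŷ = 10 + 3.1·10 = 41; e = 40.5 − 41 = -0.5
x=15: ŷ = 10 + 3.1·15 = 56.5; e = 56.5 − 56.5 = 0
x=20: ŷ = 10 + 3.1·20 = 72; e = 73.5 − 72 = 1.5
x=25: ŷ = 10 + 3.1·25 = 87.5; e = 89 − 87.5 = 1.5
x=30: ŷ = 10 + 3.1·30 = 103; e = 101 − 103 = -2
SSE = 0.25 + 0.25 + 0 + 2.25 + 2.25 + 4 = 9
s = √(9/4) = √2.25 ≈ 1.5000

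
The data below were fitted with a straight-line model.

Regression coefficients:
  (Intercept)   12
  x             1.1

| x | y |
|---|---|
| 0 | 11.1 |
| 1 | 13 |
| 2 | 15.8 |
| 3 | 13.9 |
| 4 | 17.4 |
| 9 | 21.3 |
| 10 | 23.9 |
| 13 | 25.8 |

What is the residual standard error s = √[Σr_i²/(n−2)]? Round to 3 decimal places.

x=0: ŷ = 12 + 1.1·0 = 12; r = 11.1 − 12 = -0.9
x=1: ŷ = 12 + 1.1·1 = 13.1; r = 13 − 13.1 = -0.1
x=2: ŷ = 12 + 1.1·2 = 14.2; r = 15.8 − 14.2 = 1.6
x=3: ŷ = 12 + 1.1·3 = 15.3; r = 13.9 − 15.3 = -1.4
x=4: ŷ = 12 + 1.1·4 = 16.4; r = 17.4 − 16.4 = 1
x=9: ŷ = 12 + 1.1·9 = 21.9; r = 21.3 − 21.9 = -0.6
x=10: ŷ = 12 + 1.1·10 = 23; r = 23.9 − 23 = 0.9
x=13: ŷ = 12 + 1.1·13 = 26.3; r = 25.8 − 26.3 = -0.5
SSE = 0.81 + 0.01 + 2.56 + 1.96 + 1 + 0.36 + 0.81 + 0.25 = 7.76
s = √(7.76/6) = √1.29333 ≈ 1.137

s = 1.137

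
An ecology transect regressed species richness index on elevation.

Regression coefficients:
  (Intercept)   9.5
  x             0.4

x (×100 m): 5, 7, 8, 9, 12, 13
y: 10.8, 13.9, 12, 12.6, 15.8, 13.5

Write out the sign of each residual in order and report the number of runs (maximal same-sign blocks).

x=5: ŷ = 9.5 + 0.4·5 = 11.5; e = 10.8 − 11.5 = -0.7
x=7: ŷ = 9.5 + 0.4·7 = 12.3; e = 13.9 − 12.3 = 1.6
x=8: ŷ = 9.5 + 0.4·8 = 12.7; e = 12 − 12.7 = -0.7
x=9: ŷ = 9.5 + 0.4·9 = 13.1; e = 12.6 − 13.1 = -0.5
x=12: ŷ = 9.5 + 0.4·12 = 14.3; e = 15.8 − 14.3 = 1.5
x=13: ŷ = 9.5 + 0.4·13 = 14.7; e = 13.5 − 14.7 = -1.2
Signs: − + − − + −
Runs: −×1, +×1, −×2, +×1, −×1 → 5

5 runs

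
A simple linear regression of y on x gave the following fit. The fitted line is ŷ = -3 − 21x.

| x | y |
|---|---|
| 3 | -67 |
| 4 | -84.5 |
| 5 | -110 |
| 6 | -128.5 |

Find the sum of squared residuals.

x=3: ŷ = -3 − 21·3 = -66; r = -67 − (-66) = -1
x=4: ŷ = -3 − 21·4 = -87; r = -84.5 − (-87) = 2.5
x=5: ŷ = -3 − 21·5 = -108; r = -110 − (-108) = -2
x=6: ŷ = -3 − 21·6 = -129; r = -128.5 − (-129) = 0.5
SSE = 1 + 6.25 + 4 + 0.25 = 11.5

SSE = 11.5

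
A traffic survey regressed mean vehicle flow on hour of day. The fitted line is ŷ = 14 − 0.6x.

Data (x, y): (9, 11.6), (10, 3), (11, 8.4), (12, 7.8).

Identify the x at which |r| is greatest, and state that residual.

x=9: ŷ = 14 − 0.6·9 = 8.6; r = 11.6 − 8.6 = 3
x=10: ŷ = 14 − 0.6·10 = 8; r = 3 − 8 = -5
x=11: ŷ = 14 − 0.6·11 = 7.4; r = 8.4 − 7.4 = 1
x=12: ŷ = 14 − 0.6·12 = 6.8; r = 7.8 − 6.8 = 1
Largest |r| is 5 at x = 10, residual -5.

x = 10, r = -5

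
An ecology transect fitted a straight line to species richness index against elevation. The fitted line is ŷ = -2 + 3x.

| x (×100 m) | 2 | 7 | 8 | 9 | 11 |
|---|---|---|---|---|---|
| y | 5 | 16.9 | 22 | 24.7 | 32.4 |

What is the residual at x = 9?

e = -0.3

ŷ = -2 + 3·9 = 25
e = 24.7 − 25 = -0.3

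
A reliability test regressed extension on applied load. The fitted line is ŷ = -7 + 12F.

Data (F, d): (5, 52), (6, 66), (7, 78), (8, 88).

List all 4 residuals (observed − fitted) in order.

F=5: ŷ = -7 + 12·5 = 53; r = 52 − 53 = -1
F=6: ŷ = -7 + 12·6 = 65; r = 66 − 65 = 1
F=7: ŷ = -7 + 12·7 = 77; r = 78 − 77 = 1
F=8: ŷ = -7 + 12·8 = 89; r = 88 − 89 = -1

-1, 1, 1, -1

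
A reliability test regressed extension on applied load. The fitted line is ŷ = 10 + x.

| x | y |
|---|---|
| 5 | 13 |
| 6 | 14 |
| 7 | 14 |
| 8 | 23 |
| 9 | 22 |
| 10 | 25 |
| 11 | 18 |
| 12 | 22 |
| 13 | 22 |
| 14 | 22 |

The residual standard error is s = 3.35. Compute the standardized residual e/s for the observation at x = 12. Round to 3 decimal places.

ŷ = 10 + 12 = 22
e = 22 − 22 = 0
e/s = 0 / 3.35 = 0.000

0.000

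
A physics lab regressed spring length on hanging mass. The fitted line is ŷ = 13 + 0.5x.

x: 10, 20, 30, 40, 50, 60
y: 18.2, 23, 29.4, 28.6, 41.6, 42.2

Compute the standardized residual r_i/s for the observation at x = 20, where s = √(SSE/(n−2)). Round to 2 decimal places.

0.00

x=10: ŷ = 13 + 0.5·10 = 18; r = 18.2 − 18 = 0.2
x=20: ŷ = 13 + 0.5·20 = 23; r = 23 − 23 = 0
x=30: ŷ = 13 + 0.5·30 = 28; r = 29.4 − 28 = 1.4
x=40: ŷ = 13 + 0.5·40 = 33; r = 28.6 − 33 = -4.4
x=50: ŷ = 13 + 0.5·50 = 38; r = 41.6 − 38 = 3.6
x=60: ŷ = 13 + 0.5·60 = 43; r = 42.2 − 43 = -0.8
SSE = 0.04 + 0 + 1.96 + 19.36 + 12.96 + 0.64 = 34.96
s = √(34.96/4) = 2.95635
r/s = 0 / 2.95635 = 0.00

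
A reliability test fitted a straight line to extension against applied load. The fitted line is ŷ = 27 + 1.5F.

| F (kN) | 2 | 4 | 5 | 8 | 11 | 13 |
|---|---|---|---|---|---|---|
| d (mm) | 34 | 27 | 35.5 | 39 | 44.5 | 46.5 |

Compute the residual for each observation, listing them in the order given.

4, -6, 1, 0, 1, 0

F=2: ŷ = 27 + 1.5·2 = 30; r = 34 − 30 = 4
F=4: ŷ = 27 + 1.5·4 = 33; r = 27 − 33 = -6
F=5: ŷ = 27 + 1.5·5 = 34.5; r = 35.5 − 34.5 = 1
F=8: ŷ = 27 + 1.5·8 = 39; r = 39 − 39 = 0
F=11: ŷ = 27 + 1.5·11 = 43.5; r = 44.5 − 43.5 = 1
F=13: ŷ = 27 + 1.5·13 = 46.5; r = 46.5 − 46.5 = 0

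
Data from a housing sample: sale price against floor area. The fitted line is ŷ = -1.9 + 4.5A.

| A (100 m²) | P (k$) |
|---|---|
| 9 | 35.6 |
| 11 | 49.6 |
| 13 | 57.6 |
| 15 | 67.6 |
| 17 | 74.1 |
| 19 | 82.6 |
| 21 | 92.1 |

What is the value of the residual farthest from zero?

r = -3

A=9: ŷ = -1.9 + 4.5·9 = 38.6; r = 35.6 − 38.6 = -3
A=11: ŷ = -1.9 + 4.5·11 = 47.6; r = 49.6 − 47.6 = 2
A=13: ŷ = -1.9 + 4.5·13 = 56.6; r = 57.6 − 56.6 = 1
A=15: ŷ = -1.9 + 4.5·15 = 65.6; r = 67.6 − 65.6 = 2
A=17: ŷ = -1.9 + 4.5·17 = 74.6; r = 74.1 − 74.6 = -0.5
A=19: ŷ = -1.9 + 4.5·19 = 83.6; r = 82.6 − 83.6 = -1
A=21: ŷ = -1.9 + 4.5·21 = 92.6; r = 92.1 − 92.6 = -0.5
Largest |r| is 3 at A = 9, residual -3.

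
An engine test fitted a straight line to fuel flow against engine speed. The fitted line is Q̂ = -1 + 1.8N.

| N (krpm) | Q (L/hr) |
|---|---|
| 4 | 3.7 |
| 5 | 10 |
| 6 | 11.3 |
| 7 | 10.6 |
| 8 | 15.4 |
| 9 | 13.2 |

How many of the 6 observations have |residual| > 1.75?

N=4: Q̂ = -1 + 1.8·4 = 6.2; e = 3.7 − 6.2 = -2.5
N=5: Q̂ = -1 + 1.8·5 = 8; e = 10 − 8 = 2
N=6: Q̂ = -1 + 1.8·6 = 9.8; e = 11.3 − 9.8 = 1.5
N=7: Q̂ = -1 + 1.8·7 = 11.6; e = 10.6 − 11.6 = -1
N=8: Q̂ = -1 + 1.8·8 = 13.4; e = 15.4 − 13.4 = 2
N=9: Q̂ = -1 + 1.8·9 = 15.2; e = 13.2 − 15.2 = -2
|e| > 1.75: N=4 (|e|=2.5), N=5 (|e|=2), N=8 (|e|=2), N=9 (|e|=2) → 4

4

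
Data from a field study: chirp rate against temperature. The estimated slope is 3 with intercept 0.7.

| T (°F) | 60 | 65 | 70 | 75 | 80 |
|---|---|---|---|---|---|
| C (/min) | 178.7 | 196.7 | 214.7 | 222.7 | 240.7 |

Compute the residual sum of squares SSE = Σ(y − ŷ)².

SSE = 30

T=60: Ĉ = 0.7 + 3·60 = 180.7; e = 178.7 − 180.7 = -2
T=65: Ĉ = 0.7 + 3·65 = 195.7; e = 196.7 − 195.7 = 1
T=70: Ĉ = 0.7 + 3·70 = 210.7; e = 214.7 − 210.7 = 4
T=75: Ĉ = 0.7 + 3·75 = 225.7; e = 222.7 − 225.7 = -3
T=80: Ĉ = 0.7 + 3·80 = 240.7; e = 240.7 − 240.7 = 0
SSE = 4 + 1 + 16 + 9 + 0 = 30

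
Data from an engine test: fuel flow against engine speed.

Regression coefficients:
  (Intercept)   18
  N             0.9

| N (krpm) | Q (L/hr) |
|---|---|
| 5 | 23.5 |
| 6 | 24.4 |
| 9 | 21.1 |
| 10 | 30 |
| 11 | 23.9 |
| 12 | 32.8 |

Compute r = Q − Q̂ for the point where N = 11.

Q̂ = 18 + 0.9·11 = 27.9
r = 23.9 − 27.9 = -4

r = -4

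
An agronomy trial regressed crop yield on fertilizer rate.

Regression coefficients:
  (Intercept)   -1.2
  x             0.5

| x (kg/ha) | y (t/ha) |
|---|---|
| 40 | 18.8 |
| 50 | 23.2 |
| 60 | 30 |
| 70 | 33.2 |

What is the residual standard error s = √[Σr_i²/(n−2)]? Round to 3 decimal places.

x=40: ŷ = -1.2 + 0.5·40 = 18.8; r = 18.8 − 18.8 = 0
x=50: ŷ = -1.2 + 0.5·50 = 23.8; r = 23.2 − 23.8 = -0.6
x=60: ŷ = -1.2 + 0.5·60 = 28.8; r = 30 − 28.8 = 1.2
x=70: ŷ = -1.2 + 0.5·70 = 33.8; r = 33.2 − 33.8 = -0.6
SSE = 0 + 0.36 + 1.44 + 0.36 = 2.16
s = √(2.16/2) = √1.08 ≈ 1.039

s = 1.039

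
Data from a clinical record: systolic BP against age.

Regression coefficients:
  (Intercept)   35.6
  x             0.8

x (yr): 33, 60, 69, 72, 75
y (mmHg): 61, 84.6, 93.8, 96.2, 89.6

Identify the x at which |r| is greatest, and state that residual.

x = 75, r = -6

x=33: ŷ = 35.6 + 0.8·33 = 62; r = 61 − 62 = -1
x=60: ŷ = 35.6 + 0.8·60 = 83.6; r = 84.6 − 83.6 = 1
x=69: ŷ = 35.6 + 0.8·69 = 90.8; r = 93.8 − 90.8 = 3
x=72: ŷ = 35.6 + 0.8·72 = 93.2; r = 96.2 − 93.2 = 3
x=75: ŷ = 35.6 + 0.8·75 = 95.6; r = 89.6 − 95.6 = -6
Largest |r| is 6 at x = 75, residual -6.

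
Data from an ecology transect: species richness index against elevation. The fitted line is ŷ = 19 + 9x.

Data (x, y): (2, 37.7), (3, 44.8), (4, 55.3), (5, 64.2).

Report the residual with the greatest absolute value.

r = -1.2

x=2: ŷ = 19 + 9·2 = 37; r = 37.7 − 37 = 0.7
x=3: ŷ = 19 + 9·3 = 46; r = 44.8 − 46 = -1.2
x=4: ŷ = 19 + 9·4 = 55; r = 55.3 − 55 = 0.3
x=5: ŷ = 19 + 9·5 = 64; r = 64.2 − 64 = 0.2
Largest |r| is 1.2 at x = 3, residual -1.2.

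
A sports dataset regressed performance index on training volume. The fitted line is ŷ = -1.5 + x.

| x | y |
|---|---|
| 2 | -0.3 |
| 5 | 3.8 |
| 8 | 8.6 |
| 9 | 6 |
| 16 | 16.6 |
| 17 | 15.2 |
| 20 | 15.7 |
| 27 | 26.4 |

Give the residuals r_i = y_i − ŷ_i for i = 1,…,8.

-0.8, 0.3, 2.1, -1.5, 2.1, -0.3, -2.8, 0.9

x=2: ŷ = -1.5 + 2 = 0.5; r = -0.3 − 0.5 = -0.8
x=5: ŷ = -1.5 + 5 = 3.5; r = 3.8 − 3.5 = 0.3
x=8: ŷ = -1.5 + 8 = 6.5; r = 8.6 − 6.5 = 2.1
x=9: ŷ = -1.5 + 9 = 7.5; r = 6 − 7.5 = -1.5
x=16: ŷ = -1.5 + 16 = 14.5; r = 16.6 − 14.5 = 2.1
x=17: ŷ = -1.5 + 17 = 15.5; r = 15.2 − 15.5 = -0.3
x=20: ŷ = -1.5 + 20 = 18.5; r = 15.7 − 18.5 = -2.8
x=27: ŷ = -1.5 + 27 = 25.5; r = 26.4 − 25.5 = 0.9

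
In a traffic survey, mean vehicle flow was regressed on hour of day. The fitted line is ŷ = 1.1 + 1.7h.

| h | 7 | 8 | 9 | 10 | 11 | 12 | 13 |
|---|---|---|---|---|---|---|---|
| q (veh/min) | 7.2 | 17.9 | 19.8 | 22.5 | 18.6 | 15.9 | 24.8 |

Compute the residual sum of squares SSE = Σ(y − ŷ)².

h=7: ŷ = 1.1 + 1.7·7 = 13; r = 7.2 − 13 = -5.8
h=8: ŷ = 1.1 + 1.7·8 = 14.7; r = 17.9 − 14.7 = 3.2
h=9: ŷ = 1.1 + 1.7·9 = 16.4; r = 19.8 − 16.4 = 3.4
h=10: ŷ = 1.1 + 1.7·10 = 18.1; r = 22.5 − 18.1 = 4.4
h=11: ŷ = 1.1 + 1.7·11 = 19.8; r = 18.6 − 19.8 = -1.2
h=12: ŷ = 1.1 + 1.7·12 = 21.5; r = 15.9 − 21.5 = -5.6
h=13: ŷ = 1.1 + 1.7·13 = 23.2; r = 24.8 − 23.2 = 1.6
SSE = 33.64 + 10.24 + 11.56 + 19.36 + 1.44 + 31.36 + 2.56 = 110.16

SSE = 110.16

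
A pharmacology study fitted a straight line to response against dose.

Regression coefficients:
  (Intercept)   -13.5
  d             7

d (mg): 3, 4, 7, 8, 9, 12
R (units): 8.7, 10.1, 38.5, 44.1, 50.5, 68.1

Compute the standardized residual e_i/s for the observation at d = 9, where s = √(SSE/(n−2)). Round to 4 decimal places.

0.3198

d=3: ŷ = -13.5 + 7·3 = 7.5; e = 8.7 − 7.5 = 1.2
d=4: ŷ = -13.5 + 7·4 = 14.5; e = 10.1 − 14.5 = -4.4
d=7: ŷ = -13.5 + 7·7 = 35.5; e = 38.5 − 35.5 = 3
d=8: ŷ = -13.5 + 7·8 = 42.5; e = 44.1 − 42.5 = 1.6
d=9: ŷ = -13.5 + 7·9 = 49.5; e = 50.5 − 49.5 = 1
d=12: ŷ = -13.5 + 7·12 = 70.5; e = 68.1 − 70.5 = -2.4
SSE = 1.44 + 19.36 + 9 + 2.56 + 1 + 5.76 = 39.12
s = √(39.12/4) = 3.1273
e/s = 1 / 3.1273 = 0.3198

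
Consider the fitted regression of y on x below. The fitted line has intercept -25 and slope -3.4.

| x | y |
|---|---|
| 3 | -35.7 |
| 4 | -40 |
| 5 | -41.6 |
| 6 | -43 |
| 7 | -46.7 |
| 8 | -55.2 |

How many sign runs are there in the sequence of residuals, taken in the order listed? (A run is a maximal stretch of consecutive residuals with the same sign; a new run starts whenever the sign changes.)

x=3: ŷ = -25 − 3.4·3 = -35.2; r = -35.7 − (-35.2) = -0.5
x=4: ŷ = -25 − 3.4·4 = -38.6; r = -40 − (-38.6) = -1.4
x=5: ŷ = -25 − 3.4·5 = -42; r = -41.6 − (-42) = 0.4
x=6: ŷ = -25 − 3.4·6 = -45.4; r = -43 − (-45.4) = 2.4
x=7: ŷ = -25 − 3.4·7 = -48.8; r = -46.7 − (-48.8) = 2.1
x=8: ŷ = -25 − 3.4·8 = -52.2; r = -55.2 − (-52.2) = -3
Signs: − − + + + −
Runs: −×2, +×3, −×1 → 3

3 runs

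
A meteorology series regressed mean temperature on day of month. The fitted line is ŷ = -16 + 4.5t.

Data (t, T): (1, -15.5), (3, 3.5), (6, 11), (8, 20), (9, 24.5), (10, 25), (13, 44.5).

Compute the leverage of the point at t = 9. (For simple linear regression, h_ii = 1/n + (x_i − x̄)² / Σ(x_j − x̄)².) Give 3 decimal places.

h = 0.176

t̄ = (1 + 3 + 6 + 8 + 9 + 10 + 13)/7 = 7.14286
Σ(t − t̄)² = 37.7347 + 17.1633 + 1.30612 + 0.734694 + 3.44898 + 8.16327 + 34.3061 = 102.857
h = 1/7 + (1.85714)²/102.857 = 0.142857 + 0.0335317 = 0.176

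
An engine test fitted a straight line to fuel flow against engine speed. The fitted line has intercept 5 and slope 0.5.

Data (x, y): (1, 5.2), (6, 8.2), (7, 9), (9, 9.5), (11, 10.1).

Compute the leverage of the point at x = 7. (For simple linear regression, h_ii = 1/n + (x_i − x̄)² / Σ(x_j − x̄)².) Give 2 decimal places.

x̄ = (1 + 6 + 7 + 9 + 11)/5 = 6.8
Σ(x − x̄)² = 33.64 + 0.64 + 0.04 + 4.84 + 17.64 = 56.8
h = 1/5 + (0.2)²/56.8 = 0.2 + 0.000704225 = 0.20

h = 0.20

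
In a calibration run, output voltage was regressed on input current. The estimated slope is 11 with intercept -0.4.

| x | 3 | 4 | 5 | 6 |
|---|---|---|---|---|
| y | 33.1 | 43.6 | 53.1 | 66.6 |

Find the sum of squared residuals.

x=3: ŷ = -0.4 + 11·3 = 32.6; r = 33.1 − 32.6 = 0.5
x=4: ŷ = -0.4 + 11·4 = 43.6; r = 43.6 − 43.6 = 0
x=5: ŷ = -0.4 + 11·5 = 54.6; r = 53.1 − 54.6 = -1.5
x=6: ŷ = -0.4 + 11·6 = 65.6; r = 66.6 − 65.6 = 1
SSE = 0.25 + 0 + 2.25 + 1 = 3.5

SSE = 3.5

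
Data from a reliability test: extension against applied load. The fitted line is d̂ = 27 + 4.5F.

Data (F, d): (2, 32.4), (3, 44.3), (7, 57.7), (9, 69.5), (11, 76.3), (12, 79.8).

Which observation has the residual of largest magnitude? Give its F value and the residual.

F=2: d̂ = 27 + 4.5·2 = 36; e = 32.4 − 36 = -3.6
F=3: d̂ = 27 + 4.5·3 = 40.5; e = 44.3 − 40.5 = 3.8
F=7: d̂ = 27 + 4.5·7 = 58.5; e = 57.7 − 58.5 = -0.8
F=9: d̂ = 27 + 4.5·9 = 67.5; e = 69.5 − 67.5 = 2
F=11: d̂ = 27 + 4.5·11 = 76.5; e = 76.3 − 76.5 = -0.2
F=12: d̂ = 27 + 4.5·12 = 81; e = 79.8 − 81 = -1.2
Largest |e| is 3.8 at F = 3, residual 3.8.

F = 3, e = 3.8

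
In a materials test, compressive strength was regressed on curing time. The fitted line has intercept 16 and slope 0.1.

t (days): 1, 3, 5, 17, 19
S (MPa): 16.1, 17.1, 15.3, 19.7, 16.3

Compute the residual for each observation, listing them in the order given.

0, 0.8, -1.2, 2, -1.6

t=1: Ŝ = 16 + 0.1·1 = 16.1; e = 16.1 − 16.1 = 0
t=3: Ŝ = 16 + 0.1·3 = 16.3; e = 17.1 − 16.3 = 0.8
t=5: Ŝ = 16 + 0.1·5 = 16.5; e = 15.3 − 16.5 = -1.2
t=17: Ŝ = 16 + 0.1·17 = 17.7; e = 19.7 − 17.7 = 2
t=19: Ŝ = 16 + 0.1·19 = 17.9; e = 16.3 − 17.9 = -1.6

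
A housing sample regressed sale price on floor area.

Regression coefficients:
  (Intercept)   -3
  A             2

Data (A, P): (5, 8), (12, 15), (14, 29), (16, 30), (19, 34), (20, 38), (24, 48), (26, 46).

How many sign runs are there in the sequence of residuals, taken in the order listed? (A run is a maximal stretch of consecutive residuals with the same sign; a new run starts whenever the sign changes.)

6 runs

A=5: ŷ = -3 + 2·5 = 7; e = 8 − 7 = 1
A=12: ŷ = -3 + 2·12 = 21; e = 15 − 21 = -6
A=14: ŷ = -3 + 2·14 = 25; e = 29 − 25 = 4
A=16: ŷ = -3 + 2·16 = 29; e = 30 − 29 = 1
A=19: ŷ = -3 + 2·19 = 35; e = 34 − 35 = -1
A=20: ŷ = -3 + 2·20 = 37; e = 38 − 37 = 1
A=24: ŷ = -3 + 2·24 = 45; e = 48 − 45 = 3
A=26: ŷ = -3 + 2·26 = 49; e = 46 − 49 = -3
Signs: + − + + − + + −
Runs: +×1, −×1, +×2, −×1, +×2, −×1 → 6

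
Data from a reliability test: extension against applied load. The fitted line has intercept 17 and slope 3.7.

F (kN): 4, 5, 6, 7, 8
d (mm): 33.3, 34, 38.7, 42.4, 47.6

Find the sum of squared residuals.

F=4: ŷ = 17 + 3.7·4 = 31.8; e = 33.3 − 31.8 = 1.5
F=5: ŷ = 17 + 3.7·5 = 35.5; e = 34 − 35.5 = -1.5
F=6: ŷ = 17 + 3.7·6 = 39.2; e = 38.7 − 39.2 = -0.5
F=7: ŷ = 17 + 3.7·7 = 42.9; e = 42.4 − 42.9 = -0.5
F=8: ŷ = 17 + 3.7·8 = 46.6; e = 47.6 − 46.6 = 1
SSE = 2.25 + 2.25 + 0.25 + 0.25 + 1 = 6

SSE = 6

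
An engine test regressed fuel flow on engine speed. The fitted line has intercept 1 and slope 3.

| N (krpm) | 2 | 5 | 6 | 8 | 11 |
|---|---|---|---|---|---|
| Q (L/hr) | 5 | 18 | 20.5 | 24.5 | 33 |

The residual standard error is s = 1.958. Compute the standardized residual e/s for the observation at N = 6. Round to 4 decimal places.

Q̂ = 1 + 3·6 = 19
e = 20.5 − 19 = 1.5
e/s = 1.5 / 1.958 = 0.7661

0.7661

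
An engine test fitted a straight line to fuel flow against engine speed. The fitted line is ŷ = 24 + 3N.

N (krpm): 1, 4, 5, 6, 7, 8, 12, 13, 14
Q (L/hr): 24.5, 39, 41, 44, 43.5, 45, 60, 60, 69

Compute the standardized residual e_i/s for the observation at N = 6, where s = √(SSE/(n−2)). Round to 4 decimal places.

0.7303

N=1: ŷ = 24 + 3·1 = 27; e = 24.5 − 27 = -2.5
N=4: ŷ = 24 + 3·4 = 36; e = 39 − 36 = 3
N=5: ŷ = 24 + 3·5 = 39; e = 41 − 39 = 2
N=6: ŷ = 24 + 3·6 = 42; e = 44 − 42 = 2
N=7: ŷ = 24 + 3·7 = 45; e = 43.5 − 45 = -1.5
N=8: ŷ = 24 + 3·8 = 48; e = 45 − 48 = -3
N=12: ŷ = 24 + 3·12 = 60; e = 60 − 60 = 0
N=13: ŷ = 24 + 3·13 = 63; e = 60 − 63 = -3
N=14: ŷ = 24 + 3·14 = 66; e = 69 − 66 = 3
SSE = 6.25 + 9 + 4 + 4 + 2.25 + 9 + 0 + 9 + 9 = 52.5
s = √(52.5/7) = 2.73861
e/s = 2 / 2.73861 = 0.7303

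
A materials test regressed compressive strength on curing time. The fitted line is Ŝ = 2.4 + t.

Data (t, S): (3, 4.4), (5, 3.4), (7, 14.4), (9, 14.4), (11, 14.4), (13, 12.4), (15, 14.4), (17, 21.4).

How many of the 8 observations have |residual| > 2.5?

t=3: Ŝ = 2.4 + 3 = 5.4; e = 4.4 − 5.4 = -1
t=5: Ŝ = 2.4 + 5 = 7.4; e = 3.4 − 7.4 = -4
t=7: Ŝ = 2.4 + 7 = 9.4; e = 14.4 − 9.4 = 5
t=9: Ŝ = 2.4 + 9 = 11.4; e = 14.4 − 11.4 = 3
t=11: Ŝ = 2.4 + 11 = 13.4; e = 14.4 − 13.4 = 1
t=13: Ŝ = 2.4 + 13 = 15.4; e = 12.4 − 15.4 = -3
t=15: Ŝ = 2.4 + 15 = 17.4; e = 14.4 − 17.4 = -3
t=17: Ŝ = 2.4 + 17 = 19.4; e = 21.4 − 19.4 = 2
|e| > 2.5: t=5 (|e|=4), t=7 (|e|=5), t=9 (|e|=3), t=13 (|e|=3), t=15 (|e|=3) → 5

5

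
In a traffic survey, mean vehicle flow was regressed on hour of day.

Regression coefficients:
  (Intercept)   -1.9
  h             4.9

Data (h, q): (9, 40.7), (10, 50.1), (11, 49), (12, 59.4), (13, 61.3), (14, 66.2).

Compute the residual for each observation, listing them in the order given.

h=9: ŷ = -1.9 + 4.9·9 = 42.2; r = 40.7 − 42.2 = -1.5
h=10: ŷ = -1.9 + 4.9·10 = 47.1; r = 50.1 − 47.1 = 3
h=11: ŷ = -1.9 + 4.9·11 = 52; r = 49 − 52 = -3
h=12: ŷ = -1.9 + 4.9·12 = 56.9; r = 59.4 − 56.9 = 2.5
h=13: ŷ = -1.9 + 4.9·13 = 61.8; r = 61.3 − 61.8 = -0.5
h=14: ŷ = -1.9 + 4.9·14 = 66.7; r = 66.2 − 66.7 = -0.5

-1.5, 3, -3, 2.5, -0.5, -0.5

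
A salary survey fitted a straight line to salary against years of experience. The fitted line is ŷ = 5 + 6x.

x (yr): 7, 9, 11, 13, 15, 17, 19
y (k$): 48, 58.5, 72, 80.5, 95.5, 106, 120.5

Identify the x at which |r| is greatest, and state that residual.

x=7: ŷ = 5 + 6·7 = 47; r = 48 − 47 = 1
x=9: ŷ = 5 + 6·9 = 59; r = 58.5 − 59 = -0.5
x=11: ŷ = 5 + 6·11 = 71; r = 72 − 71 = 1
x=13: ŷ = 5 + 6·13 = 83; r = 80.5 − 83 = -2.5
x=15: ŷ = 5 + 6·15 = 95; r = 95.5 − 95 = 0.5
x=17: ŷ = 5 + 6·17 = 107; r = 106 − 107 = -1
x=19: ŷ = 5 + 6·19 = 119; r = 120.5 − 119 = 1.5
Largest |r| is 2.5 at x = 13, residual -2.5.

x = 13, r = -2.5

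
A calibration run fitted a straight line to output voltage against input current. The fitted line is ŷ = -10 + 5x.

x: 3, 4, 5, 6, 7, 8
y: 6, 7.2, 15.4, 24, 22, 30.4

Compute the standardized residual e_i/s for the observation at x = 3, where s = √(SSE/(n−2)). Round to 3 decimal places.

0.342

x=3: ŷ = -10 + 5·3 = 5; e = 6 − 5 = 1
x=4: ŷ = -10 + 5·4 = 10; e = 7.2 − 10 = -2.8
x=5: ŷ = -10 + 5·5 = 15; e = 15.4 − 15 = 0.4
x=6: ŷ = -10 + 5·6 = 20; e = 24 − 20 = 4
x=7: ŷ = -10 + 5·7 = 25; e = 22 − 25 = -3
x=8: ŷ = -10 + 5·8 = 30; e = 30.4 − 30 = 0.4
SSE = 1 + 7.84 + 0.16 + 16 + 9 + 0.16 = 34.16
s = √(34.16/4) = 2.92233
e/s = 1 / 2.92233 = 0.342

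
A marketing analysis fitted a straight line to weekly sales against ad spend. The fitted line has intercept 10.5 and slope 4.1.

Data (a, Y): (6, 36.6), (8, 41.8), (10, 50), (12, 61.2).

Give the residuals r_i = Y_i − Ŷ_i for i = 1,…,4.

a=6: Ŷ = 10.5 + 4.1·6 = 35.1; r = 36.6 − 35.1 = 1.5
a=8: Ŷ = 10.5 + 4.1·8 = 43.3; r = 41.8 − 43.3 = -1.5
a=10: Ŷ = 10.5 + 4.1·10 = 51.5; r = 50 − 51.5 = -1.5
a=12: Ŷ = 10.5 + 4.1·12 = 59.7; r = 61.2 − 59.7 = 1.5

1.5, -1.5, -1.5, 1.5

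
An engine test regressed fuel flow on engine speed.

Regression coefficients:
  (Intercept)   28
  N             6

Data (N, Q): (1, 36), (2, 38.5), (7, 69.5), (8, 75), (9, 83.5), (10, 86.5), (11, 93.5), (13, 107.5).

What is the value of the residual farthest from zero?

N=1: Q̂ = 28 + 6·1 = 34; e = 36 − 34 = 2
N=2: Q̂ = 28 + 6·2 = 40; e = 38.5 − 40 = -1.5
N=7: Q̂ = 28 + 6·7 = 70; e = 69.5 − 70 = -0.5
N=8: Q̂ = 28 + 6·8 = 76; e = 75 − 76 = -1
N=9: Q̂ = 28 + 6·9 = 82; e = 83.5 − 82 = 1.5
N=10: Q̂ = 28 + 6·10 = 88; e = 86.5 − 88 = -1.5
N=11: Q̂ = 28 + 6·11 = 94; e = 93.5 − 94 = -0.5
N=13: Q̂ = 28 + 6·13 = 106; e = 107.5 − 106 = 1.5
Largest |e| is 2 at N = 1, residual 2.

e = 2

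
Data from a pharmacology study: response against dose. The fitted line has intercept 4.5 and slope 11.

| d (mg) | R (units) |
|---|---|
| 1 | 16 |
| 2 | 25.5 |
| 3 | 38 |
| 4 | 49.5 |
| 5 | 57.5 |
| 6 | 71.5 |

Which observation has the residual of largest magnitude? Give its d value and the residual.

d = 5, e = -2

d=1: ŷ = 4.5 + 11·1 = 15.5; e = 16 − 15.5 = 0.5
d=2: ŷ = 4.5 + 11·2 = 26.5; e = 25.5 − 26.5 = -1
d=3: ŷ = 4.5 + 11·3 = 37.5; e = 38 − 37.5 = 0.5
d=4: ŷ = 4.5 + 11·4 = 48.5; e = 49.5 − 48.5 = 1
d=5: ŷ = 4.5 + 11·5 = 59.5; e = 57.5 − 59.5 = -2
d=6: ŷ = 4.5 + 11·6 = 70.5; e = 71.5 − 70.5 = 1
Largest |e| is 2 at d = 5, residual -2.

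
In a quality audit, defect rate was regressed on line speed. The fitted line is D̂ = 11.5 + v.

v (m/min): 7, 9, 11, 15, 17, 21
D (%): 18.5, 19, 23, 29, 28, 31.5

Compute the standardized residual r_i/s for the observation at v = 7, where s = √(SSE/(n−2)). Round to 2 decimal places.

v=7: D̂ = 11.5 + 7 = 18.5; r = 18.5 − 18.5 = 0
v=9: D̂ = 11.5 + 9 = 20.5; r = 19 − 20.5 = -1.5
v=11: D̂ = 11.5 + 11 = 22.5; r = 23 − 22.5 = 0.5
v=15: D̂ = 11.5 + 15 = 26.5; r = 29 − 26.5 = 2.5
v=17: D̂ = 11.5 + 17 = 28.5; r = 28 − 28.5 = -0.5
v=21: D̂ = 11.5 + 21 = 32.5; r = 31.5 − 32.5 = -1
SSE = 0 + 2.25 + 0.25 + 6.25 + 0.25 + 1 = 10
s = √(10/4) = 1.58114
r/s = 0 / 1.58114 = 0.00

0.00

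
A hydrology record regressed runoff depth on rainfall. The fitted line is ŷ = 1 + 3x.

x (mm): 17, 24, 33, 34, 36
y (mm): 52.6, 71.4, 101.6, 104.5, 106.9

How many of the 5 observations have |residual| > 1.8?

1

x=17: ŷ = 1 + 3·17 = 52; e = 52.6 − 52 = 0.6
x=24: ŷ = 1 + 3·24 = 73; e = 71.4 − 73 = -1.6
x=33: ŷ = 1 + 3·33 = 100; e = 101.6 − 100 = 1.6
x=34: ŷ = 1 + 3·34 = 103; e = 104.5 − 103 = 1.5
x=36: ŷ = 1 + 3·36 = 109; e = 106.9 − 109 = -2.1
|e| > 1.8: x=36 (|e|=2.1) → 1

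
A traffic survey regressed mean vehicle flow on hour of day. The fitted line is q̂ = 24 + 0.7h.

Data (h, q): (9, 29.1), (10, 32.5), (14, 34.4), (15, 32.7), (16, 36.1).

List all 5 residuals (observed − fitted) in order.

-1.2, 1.5, 0.6, -1.8, 0.9

h=9: q̂ = 24 + 0.7·9 = 30.3; r = 29.1 − 30.3 = -1.2
h=10: q̂ = 24 + 0.7·10 = 31; r = 32.5 − 31 = 1.5
h=14: q̂ = 24 + 0.7·14 = 33.8; r = 34.4 − 33.8 = 0.6
h=15: q̂ = 24 + 0.7·15 = 34.5; r = 32.7 − 34.5 = -1.8
h=16: q̂ = 24 + 0.7·16 = 35.2; r = 36.1 − 35.2 = 0.9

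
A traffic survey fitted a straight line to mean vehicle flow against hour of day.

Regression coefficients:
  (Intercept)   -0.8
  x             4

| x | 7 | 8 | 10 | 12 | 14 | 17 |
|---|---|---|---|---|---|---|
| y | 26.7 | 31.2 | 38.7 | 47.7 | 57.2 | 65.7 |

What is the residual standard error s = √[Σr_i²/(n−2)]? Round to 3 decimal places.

s = 1.323

x=7: ŷ = -0.8 + 4·7 = 27.2; r = 26.7 − 27.2 = -0.5
x=8: ŷ = -0.8 + 4·8 = 31.2; r = 31.2 − 31.2 = 0
x=10: ŷ = -0.8 + 4·10 = 39.2; r = 38.7 − 39.2 = -0.5
x=12: ŷ = -0.8 + 4·12 = 47.2; r = 47.7 − 47.2 = 0.5
x=14: ŷ = -0.8 + 4·14 = 55.2; r = 57.2 − 55.2 = 2
x=17: ŷ = -0.8 + 4·17 = 67.2; r = 65.7 − 67.2 = -1.5
SSE = 0.25 + 0 + 0.25 + 0.25 + 4 + 2.25 = 7
s = √(7/4) = √1.75 ≈ 1.323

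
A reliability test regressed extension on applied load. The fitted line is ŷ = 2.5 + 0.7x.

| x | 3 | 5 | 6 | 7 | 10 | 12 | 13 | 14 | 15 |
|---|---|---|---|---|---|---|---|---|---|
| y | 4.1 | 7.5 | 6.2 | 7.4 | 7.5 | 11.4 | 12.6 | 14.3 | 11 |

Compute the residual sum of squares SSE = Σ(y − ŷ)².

x=3: ŷ = 2.5 + 0.7·3 = 4.6; e = 4.1 − 4.6 = -0.5
x=5: ŷ = 2.5 + 0.7·5 = 6; e = 7.5 − 6 = 1.5
x=6: ŷ = 2.5 + 0.7·6 = 6.7; e = 6.2 − 6.7 = -0.5
x=7: ŷ = 2.5 + 0.7·7 = 7.4; e = 7.4 − 7.4 = 0
x=10: ŷ = 2.5 + 0.7·10 = 9.5; e = 7.5 − 9.5 = -2
x=12: ŷ = 2.5 + 0.7·12 = 10.9; e = 11.4 − 10.9 = 0.5
x=13: ŷ = 2.5 + 0.7·13 = 11.6; e = 12.6 − 11.6 = 1
x=14: ŷ = 2.5 + 0.7·14 = 12.3; e = 14.3 − 12.3 = 2
x=15: ŷ = 2.5 + 0.7·15 = 13; e = 11 − 13 = -2
SSE = 0.25 + 2.25 + 0.25 + 0 + 4 + 0.25 + 1 + 4 + 4 = 16

SSE = 16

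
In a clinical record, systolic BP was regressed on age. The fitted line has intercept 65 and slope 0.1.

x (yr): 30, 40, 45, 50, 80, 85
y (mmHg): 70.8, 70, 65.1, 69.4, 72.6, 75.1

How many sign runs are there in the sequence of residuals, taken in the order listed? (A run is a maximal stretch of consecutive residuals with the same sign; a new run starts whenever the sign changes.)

x=30: ŷ = 65 + 0.1·30 = 68; r = 70.8 − 68 = 2.8
x=40: ŷ = 65 + 0.1·40 = 69; r = 70 − 69 = 1
x=45: ŷ = 65 + 0.1·45 = 69.5; r = 65.1 − 69.5 = -4.4
x=50: ŷ = 65 + 0.1·50 = 70; r = 69.4 − 70 = -0.6
x=80: ŷ = 65 + 0.1·80 = 73; r = 72.6 − 73 = -0.4
x=85: ŷ = 65 + 0.1·85 = 73.5; r = 75.1 − 73.5 = 1.6
Signs: + + − − − +
Runs: +×2, −×3, +×1 → 3

3 runs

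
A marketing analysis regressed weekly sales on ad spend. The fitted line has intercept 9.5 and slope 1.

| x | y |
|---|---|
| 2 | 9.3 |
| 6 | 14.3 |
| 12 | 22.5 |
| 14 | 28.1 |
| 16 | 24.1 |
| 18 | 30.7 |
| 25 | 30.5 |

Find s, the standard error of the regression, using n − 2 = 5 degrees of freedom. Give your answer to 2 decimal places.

x=2: ŷ = 9.5 + 2 = 11.5; r = 9.3 − 11.5 = -2.2
x=6: ŷ = 9.5 + 6 = 15.5; r = 14.3 − 15.5 = -1.2
x=12: ŷ = 9.5 + 12 = 21.5; r = 22.5 − 21.5 = 1
x=14: ŷ = 9.5 + 14 = 23.5; r = 28.1 − 23.5 = 4.6
x=16: ŷ = 9.5 + 16 = 25.5; r = 24.1 − 25.5 = -1.4
x=18: ŷ = 9.5 + 18 = 27.5; r = 30.7 − 27.5 = 3.2
x=25: ŷ = 9.5 + 25 = 34.5; r = 30.5 − 34.5 = -4
SSE = 4.84 + 1.44 + 1 + 21.16 + 1.96 + 10.24 + 16 = 56.64
s = √(56.64/5) = √11.328 ≈ 3.37

s = 3.37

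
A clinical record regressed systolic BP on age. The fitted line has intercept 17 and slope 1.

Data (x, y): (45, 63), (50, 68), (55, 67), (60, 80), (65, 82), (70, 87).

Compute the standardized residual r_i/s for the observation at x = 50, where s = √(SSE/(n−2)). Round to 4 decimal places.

0.3333

x=45: ŷ = 17 + 45 = 62; r = 63 − 62 = 1
x=50: ŷ = 17 + 50 = 67; r = 68 − 67 = 1
x=55: ŷ = 17 + 55 = 72; r = 67 − 72 = -5
x=60: ŷ = 17 + 60 = 77; r = 80 − 77 = 3
x=65: ŷ = 17 + 65 = 82; r = 82 − 82 = 0
x=70: ŷ = 17 + 70 = 87; r = 87 − 87 = 0
SSE = 1 + 1 + 25 + 9 + 0 + 0 = 36
s = √(36/4) = 3
r/s = 1 / 3 = 0.3333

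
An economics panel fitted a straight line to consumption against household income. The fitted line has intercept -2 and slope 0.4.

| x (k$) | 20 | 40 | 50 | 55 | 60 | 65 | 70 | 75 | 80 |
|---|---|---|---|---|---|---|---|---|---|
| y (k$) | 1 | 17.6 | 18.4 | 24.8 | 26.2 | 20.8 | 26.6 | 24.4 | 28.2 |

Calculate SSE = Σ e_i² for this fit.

SSE = 105.6

x=20: ŷ = -2 + 0.4·20 = 6; e = 1 − 6 = -5
x=40: ŷ = -2 + 0.4·40 = 14; e = 17.6 − 14 = 3.6
x=50: ŷ = -2 + 0.4·50 = 18; e = 18.4 − 18 = 0.4
x=55: ŷ = -2 + 0.4·55 = 20; e = 24.8 − 20 = 4.8
x=60: ŷ = -2 + 0.4·60 = 22; e = 26.2 − 22 = 4.2
x=65: ŷ = -2 + 0.4·65 = 24; e = 20.8 − 24 = -3.2
x=70: ŷ = -2 + 0.4·70 = 26; e = 26.6 − 26 = 0.6
x=75: ŷ = -2 + 0.4·75 = 28; e = 24.4 − 28 = -3.6
x=80: ŷ = -2 + 0.4·80 = 30; e = 28.2 − 30 = -1.8
SSE = 25 + 12.96 + 0.16 + 23.04 + 17.64 + 10.24 + 0.36 + 12.96 + 3.24 = 105.6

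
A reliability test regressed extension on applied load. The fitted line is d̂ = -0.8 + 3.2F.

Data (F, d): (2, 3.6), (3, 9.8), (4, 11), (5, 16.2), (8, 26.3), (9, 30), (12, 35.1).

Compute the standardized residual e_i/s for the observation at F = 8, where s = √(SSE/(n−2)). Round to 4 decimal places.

0.7596

F=2: d̂ = -0.8 + 3.2·2 = 5.6; e = 3.6 − 5.6 = -2
F=3: d̂ = -0.8 + 3.2·3 = 8.8; e = 9.8 − 8.8 = 1
F=4: d̂ = -0.8 + 3.2·4 = 12; e = 11 − 12 = -1
F=5: d̂ = -0.8 + 3.2·5 = 15.2; e = 16.2 − 15.2 = 1
F=8: d̂ = -0.8 + 3.2·8 = 24.8; e = 26.3 − 24.8 = 1.5
F=9: d̂ = -0.8 + 3.2·9 = 28; e = 30 − 28 = 2
F=12: d̂ = -0.8 + 3.2·12 = 37.6; e = 35.1 − 37.6 = -2.5
SSE = 4 + 1 + 1 + 1 + 2.25 + 4 + 6.25 = 19.5
s = √(19.5/5) = 1.97484
e/s = 1.5 / 1.97484 = 0.7596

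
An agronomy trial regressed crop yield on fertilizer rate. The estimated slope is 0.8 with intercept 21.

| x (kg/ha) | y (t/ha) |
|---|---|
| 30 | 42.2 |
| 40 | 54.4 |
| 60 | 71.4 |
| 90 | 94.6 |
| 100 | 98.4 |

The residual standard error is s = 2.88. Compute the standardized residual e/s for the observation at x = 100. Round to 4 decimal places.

-0.9028

ŷ = 21 + 0.8·100 = 101
e = 98.4 − 101 = -2.6
e/s = -2.6 / 2.88 = -0.9028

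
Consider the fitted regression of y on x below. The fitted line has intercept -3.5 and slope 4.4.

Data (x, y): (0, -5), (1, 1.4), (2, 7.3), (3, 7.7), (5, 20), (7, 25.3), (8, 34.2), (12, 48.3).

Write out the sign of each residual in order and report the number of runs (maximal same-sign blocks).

7 runs

x=0: ŷ = -3.5 + 4.4·0 = -3.5; r = -5 − (-3.5) = -1.5
x=1: ŷ = -3.5 + 4.4·1 = 0.9; r = 1.4 − 0.9 = 0.5
x=2: ŷ = -3.5 + 4.4·2 = 5.3; r = 7.3 − 5.3 = 2
x=3: ŷ = -3.5 + 4.4·3 = 9.7; r = 7.7 − 9.7 = -2
x=5: ŷ = -3.5 + 4.4·5 = 18.5; r = 20 − 18.5 = 1.5
x=7: ŷ = -3.5 + 4.4·7 = 27.3; r = 25.3 − 27.3 = -2
x=8: ŷ = -3.5 + 4.4·8 = 31.7; r = 34.2 − 31.7 = 2.5
x=12: ŷ = -3.5 + 4.4·12 = 49.3; r = 48.3 − 49.3 = -1
Signs: − + + − + − + −
Runs: −×1, +×2, −×1, +×1, −×1, +×1, −×1 → 7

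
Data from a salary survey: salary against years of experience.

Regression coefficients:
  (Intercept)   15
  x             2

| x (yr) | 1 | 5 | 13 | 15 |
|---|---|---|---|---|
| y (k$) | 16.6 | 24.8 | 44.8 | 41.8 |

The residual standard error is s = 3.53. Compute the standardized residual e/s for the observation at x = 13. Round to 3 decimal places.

1.076

ŷ = 15 + 2·13 = 41
e = 44.8 − 41 = 3.8
e/s = 3.8 / 3.53 = 1.076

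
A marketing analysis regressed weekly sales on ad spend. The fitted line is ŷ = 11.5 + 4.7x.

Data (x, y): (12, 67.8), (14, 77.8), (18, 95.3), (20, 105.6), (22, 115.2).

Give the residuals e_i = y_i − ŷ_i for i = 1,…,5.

x=12: ŷ = 11.5 + 4.7·12 = 67.9; e = 67.8 − 67.9 = -0.1
x=14: ŷ = 11.5 + 4.7·14 = 77.3; e = 77.8 − 77.3 = 0.5
x=18: ŷ = 11.5 + 4.7·18 = 96.1; e = 95.3 − 96.1 = -0.8
x=20: ŷ = 11.5 + 4.7·20 = 105.5; e = 105.6 − 105.5 = 0.1
x=22: ŷ = 11.5 + 4.7·22 = 114.9; e = 115.2 − 114.9 = 0.3

-0.1, 0.5, -0.8, 0.1, 0.3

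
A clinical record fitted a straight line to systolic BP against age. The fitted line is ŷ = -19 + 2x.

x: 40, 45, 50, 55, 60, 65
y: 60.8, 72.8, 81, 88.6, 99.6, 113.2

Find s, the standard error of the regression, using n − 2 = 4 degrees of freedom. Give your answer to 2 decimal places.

s = 1.99

x=40: ŷ = -19 + 2·40 = 61; r = 60.8 − 61 = -0.2
x=45: ŷ = -19 + 2·45 = 71; r = 72.8 − 71 = 1.8
x=50: ŷ = -19 + 2·50 = 81; r = 81 − 81 = 0
x=55: ŷ = -19 + 2·55 = 91; r = 88.6 − 91 = -2.4
x=60: ŷ = -19 + 2·60 = 101; r = 99.6 − 101 = -1.4
x=65: ŷ = -19 + 2·65 = 111; r = 113.2 − 111 = 2.2
SSE = 0.04 + 3.24 + 0 + 5.76 + 1.96 + 4.84 = 15.84
s = √(15.84/4) = √3.96 ≈ 1.99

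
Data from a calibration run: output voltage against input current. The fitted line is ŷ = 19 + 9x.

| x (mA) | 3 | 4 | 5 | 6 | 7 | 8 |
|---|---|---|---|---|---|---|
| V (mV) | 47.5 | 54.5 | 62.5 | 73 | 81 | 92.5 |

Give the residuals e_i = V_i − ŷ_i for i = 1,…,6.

1.5, -0.5, -1.5, 0, -1, 1.5

x=3: ŷ = 19 + 9·3 = 46; e = 47.5 − 46 = 1.5
x=4: ŷ = 19 + 9·4 = 55; e = 54.5 − 55 = -0.5
x=5: ŷ = 19 + 9·5 = 64; e = 62.5 − 64 = -1.5
x=6: ŷ = 19 + 9·6 = 73; e = 73 − 73 = 0
x=7: ŷ = 19 + 9·7 = 82; e = 81 − 82 = -1
x=8: ŷ = 19 + 9·8 = 91; e = 92.5 − 91 = 1.5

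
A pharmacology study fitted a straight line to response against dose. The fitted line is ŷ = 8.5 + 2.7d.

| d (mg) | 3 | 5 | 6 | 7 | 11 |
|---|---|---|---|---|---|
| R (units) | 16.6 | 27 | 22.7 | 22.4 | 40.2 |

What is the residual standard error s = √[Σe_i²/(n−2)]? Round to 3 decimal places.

s = 4.397

d=3: ŷ = 8.5 + 2.7·3 = 16.6; e = 16.6 − 16.6 = 0
d=5: ŷ = 8.5 + 2.7·5 = 22; e = 27 − 22 = 5
d=6: ŷ = 8.5 + 2.7·6 = 24.7; e = 22.7 − 24.7 = -2
d=7: ŷ = 8.5 + 2.7·7 = 27.4; e = 22.4 − 27.4 = -5
d=11: ŷ = 8.5 + 2.7·11 = 38.2; e = 40.2 − 38.2 = 2
SSE = 0 + 25 + 4 + 25 + 4 = 58
s = √(58/3) = √19.3333 ≈ 4.397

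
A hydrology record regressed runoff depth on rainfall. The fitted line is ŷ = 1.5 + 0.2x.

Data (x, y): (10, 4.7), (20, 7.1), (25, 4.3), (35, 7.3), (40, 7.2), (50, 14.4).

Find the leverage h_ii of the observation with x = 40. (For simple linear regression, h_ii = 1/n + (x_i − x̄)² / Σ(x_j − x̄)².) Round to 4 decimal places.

h = 0.2619

x̄ = (10 + 20 + 25 + 35 + 40 + 50)/6 = 30
Σ(x − x̄)² = 400 + 100 + 25 + 25 + 100 + 400 = 1050
h = 1/6 + (10)²/1050 = 0.166667 + 0.0952381 = 0.2619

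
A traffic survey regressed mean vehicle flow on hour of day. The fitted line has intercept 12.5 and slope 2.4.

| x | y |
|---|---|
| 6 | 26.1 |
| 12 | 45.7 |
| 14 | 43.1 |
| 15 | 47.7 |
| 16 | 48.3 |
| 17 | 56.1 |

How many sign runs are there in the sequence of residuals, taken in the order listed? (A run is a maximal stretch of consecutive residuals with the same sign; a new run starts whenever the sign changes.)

x=6: ŷ = 12.5 + 2.4·6 = 26.9; e = 26.1 − 26.9 = -0.8
x=12: ŷ = 12.5 + 2.4·12 = 41.3; e = 45.7 − 41.3 = 4.4
x=14: ŷ = 12.5 + 2.4·14 = 46.1; e = 43.1 − 46.1 = -3
x=15: ŷ = 12.5 + 2.4·15 = 48.5; e = 47.7 − 48.5 = -0.8
x=16: ŷ = 12.5 + 2.4·16 = 50.9; e = 48.3 − 50.9 = -2.6
x=17: ŷ = 12.5 + 2.4·17 = 53.3; e = 56.1 − 53.3 = 2.8
Signs: − + − − − +
Runs: −×1, +×1, −×3, +×1 → 4

4 runs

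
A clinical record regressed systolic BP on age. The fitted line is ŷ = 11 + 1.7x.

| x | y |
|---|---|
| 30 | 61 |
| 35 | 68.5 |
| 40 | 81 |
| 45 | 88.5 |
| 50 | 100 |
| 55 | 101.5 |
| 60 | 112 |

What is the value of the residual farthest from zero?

x=30: ŷ = 11 + 1.7·30 = 62; r = 61 − 62 = -1
x=35: ŷ = 11 + 1.7·35 = 70.5; r = 68.5 − 70.5 = -2
x=40: ŷ = 11 + 1.7·40 = 79; r = 81 − 79 = 2
x=45: ŷ = 11 + 1.7·45 = 87.5; r = 88.5 − 87.5 = 1
x=50: ŷ = 11 + 1.7·50 = 96; r = 100 − 96 = 4
x=55: ŷ = 11 + 1.7·55 = 104.5; r = 101.5 − 104.5 = -3
x=60: ŷ = 11 + 1.7·60 = 113; r = 112 − 113 = -1
Largest |r| is 4 at x = 50, residual 4.

r = 4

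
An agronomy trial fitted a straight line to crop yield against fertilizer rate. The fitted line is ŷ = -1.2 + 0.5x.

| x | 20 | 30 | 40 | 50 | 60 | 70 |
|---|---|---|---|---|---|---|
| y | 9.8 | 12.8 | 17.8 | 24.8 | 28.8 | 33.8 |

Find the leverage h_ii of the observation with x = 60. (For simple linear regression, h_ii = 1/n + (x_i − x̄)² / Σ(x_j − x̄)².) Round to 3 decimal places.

x̄ = (20 + 30 + 40 + 50 + 60 + 70)/6 = 45
Σ(x − x̄)² = 625 + 225 + 25 + 25 + 225 + 625 = 1750
h = 1/6 + (15)²/1750 = 0.166667 + 0.128571 = 0.295

h = 0.295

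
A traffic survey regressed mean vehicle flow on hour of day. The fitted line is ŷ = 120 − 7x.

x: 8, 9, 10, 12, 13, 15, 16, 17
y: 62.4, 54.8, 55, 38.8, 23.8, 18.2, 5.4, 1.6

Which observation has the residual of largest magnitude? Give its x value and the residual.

x=8: ŷ = 120 − 7·8 = 64; e = 62.4 − 64 = -1.6
x=9: ŷ = 120 − 7·9 = 57; e = 54.8 − 57 = -2.2
x=10: ŷ = 120 − 7·10 = 50; e = 55 − 50 = 5
x=12: ŷ = 120 − 7·12 = 36; e = 38.8 − 36 = 2.8
x=13: ŷ = 120 − 7·13 = 29; e = 23.8 − 29 = -5.2
x=15: ŷ = 120 − 7·15 = 15; e = 18.2 − 15 = 3.2
x=16: ŷ = 120 − 7·16 = 8; e = 5.4 − 8 = -2.6
x=17: ŷ = 120 − 7·17 = 1; e = 1.6 − 1 = 0.6
Largest |e| is 5.2 at x = 13, residual -5.2.

x = 13, e = -5.2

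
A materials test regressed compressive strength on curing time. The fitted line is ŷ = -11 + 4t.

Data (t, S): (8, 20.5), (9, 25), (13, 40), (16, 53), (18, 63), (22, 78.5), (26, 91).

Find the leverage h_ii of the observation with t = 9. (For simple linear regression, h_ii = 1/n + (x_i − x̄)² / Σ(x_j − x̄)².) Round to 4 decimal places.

t̄ = (8 + 9 + 13 + 16 + 18 + 22 + 26)/7 = 16
Σ(t − t̄)² = 64 + 49 + 9 + 0 + 4 + 36 + 100 = 262
h = 1/7 + (-7)²/262 = 0.142857 + 0.187023 = 0.3299

h = 0.3299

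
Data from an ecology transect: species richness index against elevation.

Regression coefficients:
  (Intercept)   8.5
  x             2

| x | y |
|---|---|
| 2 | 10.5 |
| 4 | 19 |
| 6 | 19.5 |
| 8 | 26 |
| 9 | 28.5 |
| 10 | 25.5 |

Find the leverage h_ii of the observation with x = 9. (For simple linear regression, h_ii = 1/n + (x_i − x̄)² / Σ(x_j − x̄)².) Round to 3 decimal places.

h = 0.298

x̄ = (2 + 4 + 6 + 8 + 9 + 10)/6 = 6.5
Σ(x − x̄)² = 20.25 + 6.25 + 0.25 + 2.25 + 6.25 + 12.25 = 47.5
h = 1/6 + (2.5)²/47.5 = 0.166667 + 0.131579 = 0.298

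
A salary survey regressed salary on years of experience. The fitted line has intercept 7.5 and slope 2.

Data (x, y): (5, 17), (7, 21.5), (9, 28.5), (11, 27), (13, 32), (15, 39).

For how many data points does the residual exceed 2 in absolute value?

x=5: ŷ = 7.5 + 2·5 = 17.5; r = 17 − 17.5 = -0.5
x=7: ŷ = 7.5 + 2·7 = 21.5; r = 21.5 − 21.5 = 0
x=9: ŷ = 7.5 + 2·9 = 25.5; r = 28.5 − 25.5 = 3
x=11: ŷ = 7.5 + 2·11 = 29.5; r = 27 − 29.5 = -2.5
x=13: ŷ = 7.5 + 2·13 = 33.5; r = 32 − 33.5 = -1.5
x=15: ŷ = 7.5 + 2·15 = 37.5; r = 39 − 37.5 = 1.5
|r| > 2: x=9 (|r|=3), x=11 (|r|=2.5) → 2

2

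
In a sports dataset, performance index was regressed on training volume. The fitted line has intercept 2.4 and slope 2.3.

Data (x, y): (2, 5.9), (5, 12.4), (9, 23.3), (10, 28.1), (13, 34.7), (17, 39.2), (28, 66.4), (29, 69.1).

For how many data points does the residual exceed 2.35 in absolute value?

x=2: ŷ = 2.4 + 2.3·2 = 7; r = 5.9 − 7 = -1.1
x=5: ŷ = 2.4 + 2.3·5 = 13.9; r = 12.4 − 13.9 = -1.5
x=9: ŷ = 2.4 + 2.3·9 = 23.1; r = 23.3 − 23.1 = 0.2
x=10: ŷ = 2.4 + 2.3·10 = 25.4; r = 28.1 − 25.4 = 2.7
x=13: ŷ = 2.4 + 2.3·13 = 32.3; r = 34.7 − 32.3 = 2.4
x=17: ŷ = 2.4 + 2.3·17 = 41.5; r = 39.2 − 41.5 = -2.3
x=28: ŷ = 2.4 + 2.3·28 = 66.8; r = 66.4 − 66.8 = -0.4
x=29: ŷ = 2.4 + 2.3·29 = 69.1; r = 69.1 − 69.1 = 0
|r| > 2.35: x=10 (|r|=2.7), x=13 (|r|=2.4) → 2

2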